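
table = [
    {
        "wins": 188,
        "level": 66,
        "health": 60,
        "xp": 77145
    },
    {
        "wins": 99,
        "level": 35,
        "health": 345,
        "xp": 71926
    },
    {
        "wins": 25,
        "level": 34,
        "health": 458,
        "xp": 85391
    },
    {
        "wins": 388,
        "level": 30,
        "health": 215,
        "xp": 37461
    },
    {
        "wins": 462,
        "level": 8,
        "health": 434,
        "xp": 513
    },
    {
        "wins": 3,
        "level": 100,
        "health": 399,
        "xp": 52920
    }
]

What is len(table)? 6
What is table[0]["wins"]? 188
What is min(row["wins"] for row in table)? 3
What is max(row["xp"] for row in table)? 85391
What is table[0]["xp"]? 77145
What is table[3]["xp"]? 37461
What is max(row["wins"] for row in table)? 462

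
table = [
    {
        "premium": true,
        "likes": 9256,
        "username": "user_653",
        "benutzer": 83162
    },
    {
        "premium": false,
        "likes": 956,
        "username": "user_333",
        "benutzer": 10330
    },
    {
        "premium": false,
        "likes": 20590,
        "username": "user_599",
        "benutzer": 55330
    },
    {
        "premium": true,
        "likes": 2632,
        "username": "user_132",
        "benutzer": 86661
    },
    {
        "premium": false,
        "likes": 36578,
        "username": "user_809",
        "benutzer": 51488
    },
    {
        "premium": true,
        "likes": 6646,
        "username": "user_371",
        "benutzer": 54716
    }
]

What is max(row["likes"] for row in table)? 36578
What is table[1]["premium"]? False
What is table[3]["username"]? "user_132"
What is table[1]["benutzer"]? 10330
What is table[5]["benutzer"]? 54716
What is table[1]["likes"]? 956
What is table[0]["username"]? "user_653"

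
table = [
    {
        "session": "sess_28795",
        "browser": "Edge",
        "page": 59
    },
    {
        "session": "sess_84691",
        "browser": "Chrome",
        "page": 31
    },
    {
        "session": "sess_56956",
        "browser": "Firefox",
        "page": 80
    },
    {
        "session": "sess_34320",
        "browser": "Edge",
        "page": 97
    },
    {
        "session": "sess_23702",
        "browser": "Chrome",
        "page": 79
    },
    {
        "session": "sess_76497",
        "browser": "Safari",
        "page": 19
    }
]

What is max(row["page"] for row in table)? 97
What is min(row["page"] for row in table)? 19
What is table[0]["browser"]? "Edge"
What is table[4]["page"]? 79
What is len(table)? 6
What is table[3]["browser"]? "Edge"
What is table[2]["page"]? 80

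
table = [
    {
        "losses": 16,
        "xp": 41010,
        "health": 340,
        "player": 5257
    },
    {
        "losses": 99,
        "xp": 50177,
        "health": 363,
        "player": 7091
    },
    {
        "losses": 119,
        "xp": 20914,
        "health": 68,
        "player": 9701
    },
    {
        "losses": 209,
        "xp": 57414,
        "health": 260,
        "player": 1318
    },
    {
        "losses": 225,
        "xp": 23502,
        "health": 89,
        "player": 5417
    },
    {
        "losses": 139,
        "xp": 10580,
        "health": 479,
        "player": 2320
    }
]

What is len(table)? 6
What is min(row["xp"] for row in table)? 10580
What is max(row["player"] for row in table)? 9701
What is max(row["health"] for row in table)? 479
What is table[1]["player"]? 7091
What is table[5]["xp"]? 10580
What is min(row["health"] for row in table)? 68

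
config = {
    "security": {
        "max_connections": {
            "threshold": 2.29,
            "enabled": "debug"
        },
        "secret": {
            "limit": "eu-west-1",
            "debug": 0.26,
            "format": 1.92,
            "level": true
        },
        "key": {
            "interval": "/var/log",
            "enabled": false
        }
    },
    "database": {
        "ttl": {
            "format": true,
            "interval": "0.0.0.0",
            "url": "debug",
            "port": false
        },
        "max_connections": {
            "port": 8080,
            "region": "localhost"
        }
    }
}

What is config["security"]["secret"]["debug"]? 0.26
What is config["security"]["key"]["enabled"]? False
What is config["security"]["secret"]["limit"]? "eu-west-1"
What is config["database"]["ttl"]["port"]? False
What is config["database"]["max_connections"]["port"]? 8080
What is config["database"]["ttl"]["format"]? True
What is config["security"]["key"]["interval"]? "/var/log"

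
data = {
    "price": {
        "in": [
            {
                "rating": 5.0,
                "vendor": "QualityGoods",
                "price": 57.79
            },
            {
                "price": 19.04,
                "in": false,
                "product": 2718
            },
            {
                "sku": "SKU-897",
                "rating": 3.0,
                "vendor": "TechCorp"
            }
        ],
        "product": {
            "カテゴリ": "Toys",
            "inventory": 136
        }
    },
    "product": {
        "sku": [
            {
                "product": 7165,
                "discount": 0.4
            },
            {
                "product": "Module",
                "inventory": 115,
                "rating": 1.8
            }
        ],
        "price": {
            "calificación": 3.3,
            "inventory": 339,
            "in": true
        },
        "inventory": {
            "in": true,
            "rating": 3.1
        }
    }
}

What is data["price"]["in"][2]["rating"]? 3.0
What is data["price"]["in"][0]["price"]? 57.79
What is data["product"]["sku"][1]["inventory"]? 115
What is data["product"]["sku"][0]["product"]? 7165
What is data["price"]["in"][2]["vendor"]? "TechCorp"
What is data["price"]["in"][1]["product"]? 2718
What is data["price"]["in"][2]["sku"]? "SKU-897"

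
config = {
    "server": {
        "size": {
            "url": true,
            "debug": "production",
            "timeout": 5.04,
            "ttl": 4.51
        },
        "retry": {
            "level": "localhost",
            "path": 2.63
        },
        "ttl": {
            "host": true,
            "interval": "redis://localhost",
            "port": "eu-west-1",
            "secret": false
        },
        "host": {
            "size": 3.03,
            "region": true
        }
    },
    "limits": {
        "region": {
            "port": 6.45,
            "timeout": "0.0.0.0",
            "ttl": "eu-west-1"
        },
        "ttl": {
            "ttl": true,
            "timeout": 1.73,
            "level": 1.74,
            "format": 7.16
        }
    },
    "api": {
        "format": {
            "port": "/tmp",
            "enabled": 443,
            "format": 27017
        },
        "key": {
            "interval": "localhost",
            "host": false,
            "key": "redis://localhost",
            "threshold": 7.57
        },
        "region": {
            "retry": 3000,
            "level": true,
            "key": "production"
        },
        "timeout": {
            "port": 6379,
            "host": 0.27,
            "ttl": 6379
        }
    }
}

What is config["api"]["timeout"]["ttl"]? 6379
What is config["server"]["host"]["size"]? 3.03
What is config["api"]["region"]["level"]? True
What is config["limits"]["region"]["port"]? 6.45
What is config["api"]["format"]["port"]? "/tmp"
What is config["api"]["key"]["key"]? "redis://localhost"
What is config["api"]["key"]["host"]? False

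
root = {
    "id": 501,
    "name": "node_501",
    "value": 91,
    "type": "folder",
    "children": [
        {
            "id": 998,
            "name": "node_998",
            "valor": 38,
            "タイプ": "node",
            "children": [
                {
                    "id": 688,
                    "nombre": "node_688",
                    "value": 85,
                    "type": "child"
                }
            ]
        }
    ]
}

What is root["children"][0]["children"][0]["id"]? 688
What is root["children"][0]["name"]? "node_998"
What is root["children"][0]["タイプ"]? "node"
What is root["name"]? "node_501"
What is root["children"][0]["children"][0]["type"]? "child"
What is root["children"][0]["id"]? 998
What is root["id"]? 501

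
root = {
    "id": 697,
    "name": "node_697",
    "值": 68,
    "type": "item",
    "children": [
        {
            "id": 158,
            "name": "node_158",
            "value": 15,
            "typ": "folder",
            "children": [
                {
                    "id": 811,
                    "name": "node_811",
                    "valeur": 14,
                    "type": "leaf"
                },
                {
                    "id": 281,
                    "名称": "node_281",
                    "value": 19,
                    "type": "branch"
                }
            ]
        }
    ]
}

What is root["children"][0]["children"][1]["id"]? 281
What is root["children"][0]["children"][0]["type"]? "leaf"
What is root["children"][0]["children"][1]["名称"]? "node_281"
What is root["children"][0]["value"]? 15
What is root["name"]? "node_697"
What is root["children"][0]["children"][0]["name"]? "node_811"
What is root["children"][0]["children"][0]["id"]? 811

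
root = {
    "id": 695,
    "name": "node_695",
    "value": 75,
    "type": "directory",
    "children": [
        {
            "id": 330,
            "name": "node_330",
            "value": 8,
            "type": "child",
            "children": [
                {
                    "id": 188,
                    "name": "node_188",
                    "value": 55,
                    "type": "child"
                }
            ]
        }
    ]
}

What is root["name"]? "node_695"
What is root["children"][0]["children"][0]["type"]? "child"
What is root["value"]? 75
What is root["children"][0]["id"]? 330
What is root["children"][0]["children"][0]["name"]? "node_188"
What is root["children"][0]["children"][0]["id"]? 188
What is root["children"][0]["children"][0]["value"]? 55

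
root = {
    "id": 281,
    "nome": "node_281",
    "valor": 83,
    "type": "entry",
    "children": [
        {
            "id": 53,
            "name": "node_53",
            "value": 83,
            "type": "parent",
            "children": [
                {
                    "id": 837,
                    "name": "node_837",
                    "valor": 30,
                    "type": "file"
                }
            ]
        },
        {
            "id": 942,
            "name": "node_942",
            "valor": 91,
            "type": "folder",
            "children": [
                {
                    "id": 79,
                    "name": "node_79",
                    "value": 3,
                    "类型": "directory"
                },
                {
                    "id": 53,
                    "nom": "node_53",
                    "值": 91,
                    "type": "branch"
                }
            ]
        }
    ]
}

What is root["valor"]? 83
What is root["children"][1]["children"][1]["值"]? 91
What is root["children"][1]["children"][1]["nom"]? "node_53"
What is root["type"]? "entry"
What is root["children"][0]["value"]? 83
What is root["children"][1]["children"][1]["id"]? 53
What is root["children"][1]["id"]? 942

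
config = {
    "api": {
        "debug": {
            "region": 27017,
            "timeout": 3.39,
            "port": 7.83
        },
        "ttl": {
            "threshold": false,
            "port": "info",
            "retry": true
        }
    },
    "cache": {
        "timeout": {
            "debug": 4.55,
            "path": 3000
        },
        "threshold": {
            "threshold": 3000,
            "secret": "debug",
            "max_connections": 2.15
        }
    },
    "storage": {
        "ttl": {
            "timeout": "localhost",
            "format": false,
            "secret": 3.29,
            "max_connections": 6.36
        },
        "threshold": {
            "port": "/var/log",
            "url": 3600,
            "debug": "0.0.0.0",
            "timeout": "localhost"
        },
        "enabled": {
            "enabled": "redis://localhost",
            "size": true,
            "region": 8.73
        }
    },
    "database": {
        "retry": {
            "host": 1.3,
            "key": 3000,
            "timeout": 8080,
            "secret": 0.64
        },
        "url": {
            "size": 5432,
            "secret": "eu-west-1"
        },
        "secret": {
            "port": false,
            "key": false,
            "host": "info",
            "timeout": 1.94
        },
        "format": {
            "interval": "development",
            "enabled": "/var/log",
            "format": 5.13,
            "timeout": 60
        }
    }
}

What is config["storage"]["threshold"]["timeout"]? "localhost"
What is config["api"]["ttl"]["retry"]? True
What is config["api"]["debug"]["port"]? 7.83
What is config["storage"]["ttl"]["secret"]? 3.29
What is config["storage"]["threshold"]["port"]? "/var/log"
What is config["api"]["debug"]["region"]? 27017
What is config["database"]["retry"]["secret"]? 0.64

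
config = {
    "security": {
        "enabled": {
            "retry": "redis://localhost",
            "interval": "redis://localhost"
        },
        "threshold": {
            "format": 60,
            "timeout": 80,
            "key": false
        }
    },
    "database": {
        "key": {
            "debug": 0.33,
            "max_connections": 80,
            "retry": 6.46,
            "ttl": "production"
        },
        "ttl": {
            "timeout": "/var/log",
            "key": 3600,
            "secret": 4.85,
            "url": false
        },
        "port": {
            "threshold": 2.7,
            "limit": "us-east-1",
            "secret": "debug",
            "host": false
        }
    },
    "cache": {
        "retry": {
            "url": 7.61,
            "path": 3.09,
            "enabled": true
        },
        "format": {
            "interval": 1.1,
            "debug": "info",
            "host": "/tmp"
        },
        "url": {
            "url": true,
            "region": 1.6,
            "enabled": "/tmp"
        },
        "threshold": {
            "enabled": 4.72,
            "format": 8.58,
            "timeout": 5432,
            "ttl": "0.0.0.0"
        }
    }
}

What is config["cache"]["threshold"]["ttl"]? "0.0.0.0"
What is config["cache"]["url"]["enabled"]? "/tmp"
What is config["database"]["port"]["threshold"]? 2.7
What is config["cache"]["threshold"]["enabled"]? 4.72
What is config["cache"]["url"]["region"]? 1.6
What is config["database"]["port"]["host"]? False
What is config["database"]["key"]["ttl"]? "production"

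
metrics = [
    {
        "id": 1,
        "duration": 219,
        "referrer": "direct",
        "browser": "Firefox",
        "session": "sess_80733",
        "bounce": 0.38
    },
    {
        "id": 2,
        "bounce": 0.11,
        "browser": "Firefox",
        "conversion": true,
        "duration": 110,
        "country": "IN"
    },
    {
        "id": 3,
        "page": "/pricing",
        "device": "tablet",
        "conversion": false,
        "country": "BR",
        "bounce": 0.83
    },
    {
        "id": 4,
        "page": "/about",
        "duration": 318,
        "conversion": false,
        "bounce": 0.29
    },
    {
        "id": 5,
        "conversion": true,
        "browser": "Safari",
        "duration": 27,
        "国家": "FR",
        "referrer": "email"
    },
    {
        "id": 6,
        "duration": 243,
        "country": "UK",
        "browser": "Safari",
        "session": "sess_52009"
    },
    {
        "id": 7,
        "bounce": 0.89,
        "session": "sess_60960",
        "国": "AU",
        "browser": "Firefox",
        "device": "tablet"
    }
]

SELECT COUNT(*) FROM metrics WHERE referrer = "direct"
1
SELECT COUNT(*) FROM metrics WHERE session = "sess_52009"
1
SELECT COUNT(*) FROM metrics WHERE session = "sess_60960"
1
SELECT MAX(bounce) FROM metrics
0.89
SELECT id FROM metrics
[1, 2, 3, 4, 5, 6, 7]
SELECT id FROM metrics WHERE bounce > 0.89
[]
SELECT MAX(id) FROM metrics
7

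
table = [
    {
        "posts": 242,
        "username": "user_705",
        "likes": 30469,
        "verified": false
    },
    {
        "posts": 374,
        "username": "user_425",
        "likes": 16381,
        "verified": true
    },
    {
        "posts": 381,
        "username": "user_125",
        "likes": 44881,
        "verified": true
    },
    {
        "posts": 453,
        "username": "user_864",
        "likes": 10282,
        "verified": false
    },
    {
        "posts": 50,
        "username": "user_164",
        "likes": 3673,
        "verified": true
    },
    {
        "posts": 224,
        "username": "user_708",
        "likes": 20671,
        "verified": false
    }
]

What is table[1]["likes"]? 16381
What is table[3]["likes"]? 10282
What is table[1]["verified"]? True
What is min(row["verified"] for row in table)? False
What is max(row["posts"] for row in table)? 453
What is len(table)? 6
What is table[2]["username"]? "user_125"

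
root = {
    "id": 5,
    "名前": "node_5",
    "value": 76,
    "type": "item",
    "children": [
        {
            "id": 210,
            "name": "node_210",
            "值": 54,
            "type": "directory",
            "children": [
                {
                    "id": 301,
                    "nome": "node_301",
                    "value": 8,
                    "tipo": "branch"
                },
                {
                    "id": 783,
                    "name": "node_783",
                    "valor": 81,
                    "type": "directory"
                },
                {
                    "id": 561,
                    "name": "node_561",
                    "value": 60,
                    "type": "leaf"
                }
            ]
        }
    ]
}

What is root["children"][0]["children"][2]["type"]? "leaf"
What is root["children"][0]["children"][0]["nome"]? "node_301"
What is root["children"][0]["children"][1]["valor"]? 81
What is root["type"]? "item"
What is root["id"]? 5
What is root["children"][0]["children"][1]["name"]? "node_783"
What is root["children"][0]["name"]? "node_210"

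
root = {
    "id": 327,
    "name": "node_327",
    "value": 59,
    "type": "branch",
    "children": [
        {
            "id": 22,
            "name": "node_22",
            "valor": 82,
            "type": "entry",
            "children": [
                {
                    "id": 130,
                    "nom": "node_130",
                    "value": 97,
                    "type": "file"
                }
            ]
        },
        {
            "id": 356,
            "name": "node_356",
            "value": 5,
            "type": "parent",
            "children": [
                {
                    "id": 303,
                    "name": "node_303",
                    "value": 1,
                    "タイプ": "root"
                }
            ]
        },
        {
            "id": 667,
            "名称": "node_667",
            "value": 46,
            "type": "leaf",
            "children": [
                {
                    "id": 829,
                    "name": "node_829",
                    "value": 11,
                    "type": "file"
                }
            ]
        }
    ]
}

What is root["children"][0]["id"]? 22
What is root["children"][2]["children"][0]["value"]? 11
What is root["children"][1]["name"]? "node_356"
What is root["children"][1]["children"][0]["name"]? "node_303"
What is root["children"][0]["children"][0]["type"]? "file"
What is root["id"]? 327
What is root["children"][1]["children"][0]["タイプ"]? "root"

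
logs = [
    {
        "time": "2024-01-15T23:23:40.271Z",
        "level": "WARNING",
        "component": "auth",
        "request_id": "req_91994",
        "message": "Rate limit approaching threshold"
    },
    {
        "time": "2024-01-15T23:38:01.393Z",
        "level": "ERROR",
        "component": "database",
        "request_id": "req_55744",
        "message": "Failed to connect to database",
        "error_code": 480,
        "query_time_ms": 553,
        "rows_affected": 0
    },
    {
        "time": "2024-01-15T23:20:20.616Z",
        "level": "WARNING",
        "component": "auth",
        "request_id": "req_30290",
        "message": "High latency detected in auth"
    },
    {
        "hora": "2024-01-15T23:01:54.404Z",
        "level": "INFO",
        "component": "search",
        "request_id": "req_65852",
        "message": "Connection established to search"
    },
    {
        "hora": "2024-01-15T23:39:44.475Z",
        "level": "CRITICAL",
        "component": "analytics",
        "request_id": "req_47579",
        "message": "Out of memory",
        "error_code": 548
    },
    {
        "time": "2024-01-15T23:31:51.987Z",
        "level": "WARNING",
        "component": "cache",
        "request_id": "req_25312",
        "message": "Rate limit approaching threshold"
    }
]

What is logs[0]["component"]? "auth"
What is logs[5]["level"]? "WARNING"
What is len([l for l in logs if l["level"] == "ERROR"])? 1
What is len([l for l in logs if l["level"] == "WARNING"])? 3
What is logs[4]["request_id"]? "req_47579"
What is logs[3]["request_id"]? "req_65852"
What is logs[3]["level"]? "INFO"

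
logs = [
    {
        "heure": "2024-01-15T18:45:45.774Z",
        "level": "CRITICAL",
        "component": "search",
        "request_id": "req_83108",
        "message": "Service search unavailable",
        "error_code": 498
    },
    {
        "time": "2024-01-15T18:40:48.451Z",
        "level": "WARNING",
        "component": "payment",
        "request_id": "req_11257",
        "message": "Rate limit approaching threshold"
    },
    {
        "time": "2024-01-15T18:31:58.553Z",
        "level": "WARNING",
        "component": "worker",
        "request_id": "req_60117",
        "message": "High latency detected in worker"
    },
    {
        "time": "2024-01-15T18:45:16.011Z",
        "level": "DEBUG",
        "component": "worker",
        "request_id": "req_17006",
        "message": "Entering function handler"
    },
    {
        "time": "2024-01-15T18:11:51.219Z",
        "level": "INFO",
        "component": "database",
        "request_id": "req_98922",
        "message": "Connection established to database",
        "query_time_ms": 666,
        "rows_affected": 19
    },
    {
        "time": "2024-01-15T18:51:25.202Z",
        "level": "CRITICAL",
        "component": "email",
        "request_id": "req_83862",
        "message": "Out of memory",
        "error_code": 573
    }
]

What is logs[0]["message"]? "Service search unavailable"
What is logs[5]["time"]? "2024-01-15T18:51:25.202Z"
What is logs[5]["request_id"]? "req_83862"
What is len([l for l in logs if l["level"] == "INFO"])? 1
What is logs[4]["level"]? "INFO"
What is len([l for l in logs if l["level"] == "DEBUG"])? 1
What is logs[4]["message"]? "Connection established to database"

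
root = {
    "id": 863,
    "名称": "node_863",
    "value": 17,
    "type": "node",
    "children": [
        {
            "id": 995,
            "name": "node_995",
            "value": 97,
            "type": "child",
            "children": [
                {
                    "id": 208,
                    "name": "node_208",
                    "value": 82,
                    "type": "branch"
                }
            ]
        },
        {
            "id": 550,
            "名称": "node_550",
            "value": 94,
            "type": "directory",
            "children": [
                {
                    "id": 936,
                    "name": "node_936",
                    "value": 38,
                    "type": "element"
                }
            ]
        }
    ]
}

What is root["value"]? 17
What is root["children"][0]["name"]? "node_995"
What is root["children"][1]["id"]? 550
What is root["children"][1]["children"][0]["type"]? "element"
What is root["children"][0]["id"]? 995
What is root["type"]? "node"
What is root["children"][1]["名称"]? "node_550"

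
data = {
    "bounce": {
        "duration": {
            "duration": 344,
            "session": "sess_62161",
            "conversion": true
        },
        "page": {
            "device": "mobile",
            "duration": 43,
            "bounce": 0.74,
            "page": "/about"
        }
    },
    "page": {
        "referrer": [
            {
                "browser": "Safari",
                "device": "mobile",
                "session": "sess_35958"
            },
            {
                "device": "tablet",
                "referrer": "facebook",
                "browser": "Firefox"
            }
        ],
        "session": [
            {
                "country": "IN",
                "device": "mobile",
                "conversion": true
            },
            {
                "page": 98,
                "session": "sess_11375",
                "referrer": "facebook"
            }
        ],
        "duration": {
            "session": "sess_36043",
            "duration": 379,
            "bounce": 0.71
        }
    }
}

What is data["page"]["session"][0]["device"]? "mobile"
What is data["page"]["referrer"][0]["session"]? "sess_35958"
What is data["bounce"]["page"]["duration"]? 43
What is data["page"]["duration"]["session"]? "sess_36043"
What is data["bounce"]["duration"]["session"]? "sess_62161"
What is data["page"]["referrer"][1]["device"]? "tablet"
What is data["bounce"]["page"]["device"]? "mobile"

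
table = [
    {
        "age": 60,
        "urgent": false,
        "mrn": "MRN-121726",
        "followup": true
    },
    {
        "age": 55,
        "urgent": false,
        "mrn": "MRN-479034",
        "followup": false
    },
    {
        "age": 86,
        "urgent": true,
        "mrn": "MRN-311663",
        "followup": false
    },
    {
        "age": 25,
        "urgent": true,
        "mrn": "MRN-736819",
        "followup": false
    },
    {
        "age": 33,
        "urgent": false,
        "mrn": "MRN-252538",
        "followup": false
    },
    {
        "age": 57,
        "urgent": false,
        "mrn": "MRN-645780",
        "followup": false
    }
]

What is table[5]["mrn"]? "MRN-645780"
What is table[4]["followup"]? False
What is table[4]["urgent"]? False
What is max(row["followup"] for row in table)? True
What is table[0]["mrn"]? "MRN-121726"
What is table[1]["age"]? 55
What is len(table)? 6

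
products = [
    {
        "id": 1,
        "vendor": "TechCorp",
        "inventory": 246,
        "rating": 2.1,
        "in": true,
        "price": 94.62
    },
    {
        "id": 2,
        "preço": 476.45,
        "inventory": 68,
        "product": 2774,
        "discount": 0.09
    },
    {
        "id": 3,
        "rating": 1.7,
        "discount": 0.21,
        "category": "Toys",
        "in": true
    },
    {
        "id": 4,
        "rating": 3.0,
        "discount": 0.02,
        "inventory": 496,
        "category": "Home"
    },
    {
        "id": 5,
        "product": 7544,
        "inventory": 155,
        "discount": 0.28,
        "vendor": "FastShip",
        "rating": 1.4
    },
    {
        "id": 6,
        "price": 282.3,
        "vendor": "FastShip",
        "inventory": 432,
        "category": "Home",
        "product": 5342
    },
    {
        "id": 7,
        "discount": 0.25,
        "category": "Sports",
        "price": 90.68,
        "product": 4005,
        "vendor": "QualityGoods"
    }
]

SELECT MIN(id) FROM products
1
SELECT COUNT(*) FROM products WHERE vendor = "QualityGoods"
1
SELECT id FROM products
[1, 2, 3, 4, 5, 6, 7]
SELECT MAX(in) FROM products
True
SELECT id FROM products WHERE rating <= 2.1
[1, 3, 5]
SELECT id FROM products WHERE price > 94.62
[6]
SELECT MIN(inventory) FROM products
68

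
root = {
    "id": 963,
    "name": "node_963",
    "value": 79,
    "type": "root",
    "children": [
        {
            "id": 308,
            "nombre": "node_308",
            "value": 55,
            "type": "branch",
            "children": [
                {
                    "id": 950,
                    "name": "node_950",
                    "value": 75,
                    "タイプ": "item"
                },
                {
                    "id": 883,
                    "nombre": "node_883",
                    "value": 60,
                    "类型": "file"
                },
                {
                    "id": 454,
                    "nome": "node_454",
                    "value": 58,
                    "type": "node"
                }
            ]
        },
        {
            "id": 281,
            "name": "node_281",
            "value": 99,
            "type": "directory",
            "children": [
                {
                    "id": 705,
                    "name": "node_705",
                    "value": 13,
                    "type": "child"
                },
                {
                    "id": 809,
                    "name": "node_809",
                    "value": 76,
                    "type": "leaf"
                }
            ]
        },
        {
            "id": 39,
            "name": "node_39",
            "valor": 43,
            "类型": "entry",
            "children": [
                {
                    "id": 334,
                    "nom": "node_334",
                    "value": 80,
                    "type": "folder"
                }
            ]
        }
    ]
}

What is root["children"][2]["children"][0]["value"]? 80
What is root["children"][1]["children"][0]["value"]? 13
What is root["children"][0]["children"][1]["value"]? 60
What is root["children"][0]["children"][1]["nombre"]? "node_883"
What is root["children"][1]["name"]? "node_281"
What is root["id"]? 963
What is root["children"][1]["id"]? 281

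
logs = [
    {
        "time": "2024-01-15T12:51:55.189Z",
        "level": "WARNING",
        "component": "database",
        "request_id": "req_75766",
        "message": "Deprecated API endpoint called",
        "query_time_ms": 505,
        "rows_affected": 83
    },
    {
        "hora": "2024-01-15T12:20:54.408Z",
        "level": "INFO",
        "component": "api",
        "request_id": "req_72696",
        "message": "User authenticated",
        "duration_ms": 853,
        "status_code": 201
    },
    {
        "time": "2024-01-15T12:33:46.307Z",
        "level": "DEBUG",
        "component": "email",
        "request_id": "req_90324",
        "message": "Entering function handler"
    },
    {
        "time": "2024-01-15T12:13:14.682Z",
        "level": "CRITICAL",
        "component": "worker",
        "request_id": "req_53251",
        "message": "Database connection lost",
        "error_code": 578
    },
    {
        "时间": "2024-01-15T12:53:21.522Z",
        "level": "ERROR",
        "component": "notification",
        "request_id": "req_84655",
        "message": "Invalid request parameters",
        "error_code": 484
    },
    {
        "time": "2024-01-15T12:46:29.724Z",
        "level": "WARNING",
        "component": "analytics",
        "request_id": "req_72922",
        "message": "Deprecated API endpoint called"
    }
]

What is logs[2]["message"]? "Entering function handler"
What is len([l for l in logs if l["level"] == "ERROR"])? 1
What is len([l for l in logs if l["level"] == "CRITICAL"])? 1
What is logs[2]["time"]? "2024-01-15T12:33:46.307Z"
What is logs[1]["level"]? "INFO"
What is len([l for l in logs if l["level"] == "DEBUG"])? 1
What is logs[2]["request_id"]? "req_90324"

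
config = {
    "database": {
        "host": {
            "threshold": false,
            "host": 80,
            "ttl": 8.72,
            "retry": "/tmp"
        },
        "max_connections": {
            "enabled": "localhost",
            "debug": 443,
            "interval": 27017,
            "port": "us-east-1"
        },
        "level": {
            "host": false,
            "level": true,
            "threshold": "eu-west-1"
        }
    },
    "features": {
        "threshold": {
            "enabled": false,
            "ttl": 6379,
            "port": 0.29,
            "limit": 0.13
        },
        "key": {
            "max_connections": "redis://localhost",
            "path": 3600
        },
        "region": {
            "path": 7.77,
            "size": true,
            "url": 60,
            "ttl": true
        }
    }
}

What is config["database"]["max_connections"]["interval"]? 27017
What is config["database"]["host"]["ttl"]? 8.72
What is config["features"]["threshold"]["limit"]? 0.13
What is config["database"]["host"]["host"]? 80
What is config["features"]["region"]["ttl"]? True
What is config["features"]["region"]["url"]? 60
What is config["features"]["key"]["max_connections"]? "redis://localhost"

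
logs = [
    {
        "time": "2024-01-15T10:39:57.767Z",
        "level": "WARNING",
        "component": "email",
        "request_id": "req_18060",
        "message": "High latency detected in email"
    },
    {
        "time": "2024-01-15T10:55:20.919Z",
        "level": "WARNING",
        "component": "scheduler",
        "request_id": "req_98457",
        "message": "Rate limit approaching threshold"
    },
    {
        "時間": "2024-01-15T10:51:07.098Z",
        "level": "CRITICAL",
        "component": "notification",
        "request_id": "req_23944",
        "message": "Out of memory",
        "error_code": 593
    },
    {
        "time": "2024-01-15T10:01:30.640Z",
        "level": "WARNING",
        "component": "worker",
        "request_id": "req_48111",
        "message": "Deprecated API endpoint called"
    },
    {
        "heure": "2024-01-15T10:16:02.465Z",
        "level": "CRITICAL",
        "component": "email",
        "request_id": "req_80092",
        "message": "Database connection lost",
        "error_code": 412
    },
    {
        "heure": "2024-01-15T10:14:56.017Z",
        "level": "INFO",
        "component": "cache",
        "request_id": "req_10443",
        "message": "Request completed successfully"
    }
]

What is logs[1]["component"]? "scheduler"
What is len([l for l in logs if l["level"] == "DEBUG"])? 0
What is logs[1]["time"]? "2024-01-15T10:55:20.919Z"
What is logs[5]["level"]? "INFO"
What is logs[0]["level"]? "WARNING"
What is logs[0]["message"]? "High latency detected in email"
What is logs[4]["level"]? "CRITICAL"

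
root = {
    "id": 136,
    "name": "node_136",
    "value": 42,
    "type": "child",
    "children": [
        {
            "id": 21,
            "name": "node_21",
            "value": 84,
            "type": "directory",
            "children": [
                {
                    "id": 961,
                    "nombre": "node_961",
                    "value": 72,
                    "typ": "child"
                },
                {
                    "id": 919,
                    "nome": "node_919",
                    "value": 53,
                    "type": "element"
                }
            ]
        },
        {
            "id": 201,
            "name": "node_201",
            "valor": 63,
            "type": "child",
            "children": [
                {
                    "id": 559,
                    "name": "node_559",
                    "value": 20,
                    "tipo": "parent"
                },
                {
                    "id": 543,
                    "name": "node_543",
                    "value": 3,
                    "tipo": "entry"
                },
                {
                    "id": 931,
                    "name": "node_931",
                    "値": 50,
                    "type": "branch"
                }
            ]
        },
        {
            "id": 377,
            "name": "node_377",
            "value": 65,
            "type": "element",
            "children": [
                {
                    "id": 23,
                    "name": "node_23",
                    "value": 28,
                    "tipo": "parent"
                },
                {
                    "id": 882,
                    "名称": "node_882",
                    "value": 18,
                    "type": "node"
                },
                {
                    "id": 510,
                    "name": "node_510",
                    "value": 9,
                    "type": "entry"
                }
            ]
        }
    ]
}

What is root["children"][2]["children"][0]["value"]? 28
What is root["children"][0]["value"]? 84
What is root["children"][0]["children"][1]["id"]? 919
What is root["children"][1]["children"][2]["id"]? 931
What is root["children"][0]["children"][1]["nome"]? "node_919"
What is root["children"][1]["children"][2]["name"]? "node_931"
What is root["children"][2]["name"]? "node_377"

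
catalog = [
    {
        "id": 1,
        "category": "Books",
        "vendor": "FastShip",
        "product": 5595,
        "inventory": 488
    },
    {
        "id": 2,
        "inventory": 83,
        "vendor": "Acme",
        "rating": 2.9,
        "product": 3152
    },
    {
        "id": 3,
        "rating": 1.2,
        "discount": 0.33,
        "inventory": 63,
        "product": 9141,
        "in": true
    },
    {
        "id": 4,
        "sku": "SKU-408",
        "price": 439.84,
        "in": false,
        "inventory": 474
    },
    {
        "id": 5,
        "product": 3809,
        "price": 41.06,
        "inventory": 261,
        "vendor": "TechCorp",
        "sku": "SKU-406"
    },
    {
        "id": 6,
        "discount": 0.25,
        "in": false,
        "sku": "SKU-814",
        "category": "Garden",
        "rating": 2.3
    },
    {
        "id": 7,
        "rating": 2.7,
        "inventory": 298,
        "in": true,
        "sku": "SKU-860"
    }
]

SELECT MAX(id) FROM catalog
7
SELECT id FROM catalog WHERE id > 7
[]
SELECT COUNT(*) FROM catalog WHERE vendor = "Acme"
1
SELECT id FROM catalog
[1, 2, 3, 4, 5, 6, 7]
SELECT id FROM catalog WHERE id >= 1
[1, 2, 3, 4, 5, 6, 7]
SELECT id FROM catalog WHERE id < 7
[1, 2, 3, 4, 5, 6]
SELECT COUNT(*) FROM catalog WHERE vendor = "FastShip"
1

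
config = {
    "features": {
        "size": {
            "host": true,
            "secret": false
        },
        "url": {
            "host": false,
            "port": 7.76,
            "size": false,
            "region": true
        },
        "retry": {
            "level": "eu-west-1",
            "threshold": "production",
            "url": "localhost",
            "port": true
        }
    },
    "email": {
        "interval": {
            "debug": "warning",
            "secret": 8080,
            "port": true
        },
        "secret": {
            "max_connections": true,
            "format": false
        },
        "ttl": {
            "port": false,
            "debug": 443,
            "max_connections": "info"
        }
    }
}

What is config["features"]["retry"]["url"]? "localhost"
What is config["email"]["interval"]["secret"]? 8080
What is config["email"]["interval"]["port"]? True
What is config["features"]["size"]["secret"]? False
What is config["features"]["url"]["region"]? True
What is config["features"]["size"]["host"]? True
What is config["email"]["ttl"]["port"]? False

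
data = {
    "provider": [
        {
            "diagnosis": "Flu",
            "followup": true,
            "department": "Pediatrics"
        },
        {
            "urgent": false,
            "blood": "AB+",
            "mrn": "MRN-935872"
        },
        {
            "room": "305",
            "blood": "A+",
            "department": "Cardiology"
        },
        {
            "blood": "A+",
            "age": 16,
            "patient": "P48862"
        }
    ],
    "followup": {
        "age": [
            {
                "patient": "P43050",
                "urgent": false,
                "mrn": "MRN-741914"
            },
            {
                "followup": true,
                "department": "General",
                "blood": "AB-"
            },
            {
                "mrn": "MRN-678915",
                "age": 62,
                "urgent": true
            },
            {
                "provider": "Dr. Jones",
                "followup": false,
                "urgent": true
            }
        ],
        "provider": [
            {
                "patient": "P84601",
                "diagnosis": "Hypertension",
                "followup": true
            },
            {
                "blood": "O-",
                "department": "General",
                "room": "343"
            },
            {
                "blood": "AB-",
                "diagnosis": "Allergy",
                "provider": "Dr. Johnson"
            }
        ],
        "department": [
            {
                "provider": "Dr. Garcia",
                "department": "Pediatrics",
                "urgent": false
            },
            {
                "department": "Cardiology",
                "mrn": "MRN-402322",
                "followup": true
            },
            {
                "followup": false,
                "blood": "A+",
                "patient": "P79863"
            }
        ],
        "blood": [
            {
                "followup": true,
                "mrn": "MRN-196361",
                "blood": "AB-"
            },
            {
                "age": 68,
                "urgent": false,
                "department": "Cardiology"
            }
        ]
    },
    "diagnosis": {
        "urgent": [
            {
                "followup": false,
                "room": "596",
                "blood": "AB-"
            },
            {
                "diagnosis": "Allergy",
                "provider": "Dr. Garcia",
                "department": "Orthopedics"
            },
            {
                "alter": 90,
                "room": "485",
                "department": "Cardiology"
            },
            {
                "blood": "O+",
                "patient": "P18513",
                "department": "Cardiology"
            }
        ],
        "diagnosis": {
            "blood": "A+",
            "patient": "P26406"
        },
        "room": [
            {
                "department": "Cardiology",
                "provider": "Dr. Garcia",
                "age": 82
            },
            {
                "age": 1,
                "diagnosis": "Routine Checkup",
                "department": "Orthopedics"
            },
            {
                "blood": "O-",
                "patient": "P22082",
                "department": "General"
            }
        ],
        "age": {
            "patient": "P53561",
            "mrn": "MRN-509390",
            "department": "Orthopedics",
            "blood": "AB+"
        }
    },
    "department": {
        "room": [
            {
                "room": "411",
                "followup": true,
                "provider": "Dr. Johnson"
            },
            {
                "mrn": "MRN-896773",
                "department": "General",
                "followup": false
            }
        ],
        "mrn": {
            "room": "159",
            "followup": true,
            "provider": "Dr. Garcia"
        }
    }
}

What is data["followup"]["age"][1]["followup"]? True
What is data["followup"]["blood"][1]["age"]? 68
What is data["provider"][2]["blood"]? "A+"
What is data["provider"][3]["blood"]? "A+"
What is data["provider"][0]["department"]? "Pediatrics"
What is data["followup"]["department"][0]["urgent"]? False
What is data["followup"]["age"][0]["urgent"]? False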